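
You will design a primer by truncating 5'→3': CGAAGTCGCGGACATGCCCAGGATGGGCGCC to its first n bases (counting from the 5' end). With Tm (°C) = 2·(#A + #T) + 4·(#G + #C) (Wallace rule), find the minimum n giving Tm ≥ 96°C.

n = 29

First 28 bases: CGAAGTCGCGGACATGCCCAGGATGGGC → Tm = 94°C (< 96°C)
First 29 bases: CGAAGTCGCGGACATGCCCAGGATGGGCG → Tm = 98°C (≥ 96°C)
Each additional base adds 2°C (A/T) or 4°C (G/C), so Tm is non-decreasing in n; n = 29 is the first length to reach 96°C.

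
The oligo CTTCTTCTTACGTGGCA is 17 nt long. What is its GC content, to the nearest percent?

C=5, G=3, T=7, A=2
G+C = 3 + 5 = 8 out of 17 bases
%GC = 8/17 × 100 = 47.06% ≈ 47%

47%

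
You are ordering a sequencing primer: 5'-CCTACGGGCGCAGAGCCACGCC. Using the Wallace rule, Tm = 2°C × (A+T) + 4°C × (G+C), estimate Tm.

A=4, C=10, T=1, G=7
So N_AT = 5 and N_GC = 17.
Tm = 2(5) + 4(17) = 10 + 68 = 78°C

78°C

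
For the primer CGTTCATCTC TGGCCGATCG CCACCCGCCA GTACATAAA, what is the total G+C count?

Scanning the sequence gives T=8, G=7, C=15, A=9.
G+C = 7 + 15 = 22

22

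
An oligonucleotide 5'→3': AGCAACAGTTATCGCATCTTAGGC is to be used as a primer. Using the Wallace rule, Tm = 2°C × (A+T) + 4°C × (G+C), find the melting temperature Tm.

Base counts: C=6, G=5, T=6, A=7
AT pairs contribute 13, GC pairs contribute 11.
Tm = 2×13 + 4×11 = 70°C

70°C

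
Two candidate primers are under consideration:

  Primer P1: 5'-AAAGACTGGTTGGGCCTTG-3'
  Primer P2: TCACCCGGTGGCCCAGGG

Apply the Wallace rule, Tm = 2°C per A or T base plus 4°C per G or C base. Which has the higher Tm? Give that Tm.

Primer P2, 64°C

Primer P1: A+T=9, G+C=10 → Tm = 2(9)+4(10) = 58°C
Primer P2: A+T=4, G+C=14 → Tm = 2(4)+4(14) = 64°C
58°C vs 64°C → primer P2 is higher.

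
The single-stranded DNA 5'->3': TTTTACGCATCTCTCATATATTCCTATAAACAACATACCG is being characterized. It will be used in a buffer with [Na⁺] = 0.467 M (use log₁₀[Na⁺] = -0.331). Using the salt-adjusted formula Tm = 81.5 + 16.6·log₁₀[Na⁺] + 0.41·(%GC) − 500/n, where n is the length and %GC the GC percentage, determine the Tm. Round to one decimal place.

76.8°C

Length n = 40. Base counts: C=11, G=2, A=13, T=14
G+C = 13, so %GC = 13/40 × 100 = 32.5%
Salt term: 16.6 × (-0.331) = -5.495
GC term: 0.41 × 32.5 = 13.325; length term: −500/40 = −12.5
Tm = 81.5 + (-5.495) + 13.325 − 12.5 = 76.83 → 76.8°C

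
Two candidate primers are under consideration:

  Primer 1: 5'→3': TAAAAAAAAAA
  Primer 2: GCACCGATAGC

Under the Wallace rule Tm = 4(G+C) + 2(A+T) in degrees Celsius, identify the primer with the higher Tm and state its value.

Primer 1: A+T=11, G+C=0 → Tm = 2(11)+4(0) = 22°C
Primer 2: A+T=4, G+C=7 → Tm = 2(4)+4(7) = 36°C
22°C vs 36°C → primer 2 is higher.

Primer 2, 36°C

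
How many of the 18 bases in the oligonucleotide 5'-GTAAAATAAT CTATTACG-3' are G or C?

Scanning the sequence gives C=2, G=2, A=8, T=6.
G+C = 2 + 2 = 4

4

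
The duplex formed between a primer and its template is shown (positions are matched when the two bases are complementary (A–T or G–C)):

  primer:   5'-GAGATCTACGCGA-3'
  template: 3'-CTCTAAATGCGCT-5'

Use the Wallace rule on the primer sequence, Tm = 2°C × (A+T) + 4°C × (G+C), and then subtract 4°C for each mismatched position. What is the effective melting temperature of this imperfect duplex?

36°C

Primer base counts: A=4, T=2, G=4, C=3 → A+T=6, G+C=7
Perfect-match Tm = 2(6) + 4(7) = 12 + 28 = 40°C
Mismatches (positions where the bases are not complementary): 1 (at position 6)
Effective Tm = 40 − 1×4 = 40 − 4 = 36°C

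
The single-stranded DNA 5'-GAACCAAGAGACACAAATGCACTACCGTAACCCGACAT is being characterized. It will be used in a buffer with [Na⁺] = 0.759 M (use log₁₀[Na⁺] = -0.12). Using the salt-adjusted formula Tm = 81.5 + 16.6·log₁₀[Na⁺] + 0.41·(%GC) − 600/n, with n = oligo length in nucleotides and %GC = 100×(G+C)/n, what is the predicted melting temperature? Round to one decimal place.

83.1°C

Length n = 38. Base counts: A=16, T=4, G=6, C=12
G+C = 18, so %GC = 18/38 × 100 = 47.368%
Salt term: 16.6 × (-0.12) = -1.992
GC term: 0.41 × 47.368 = 19.421; length term: −600/38 = −15.789
Tm = 81.5 + (-1.992) + 19.421 − 15.789 = 83.14 → 83.1°C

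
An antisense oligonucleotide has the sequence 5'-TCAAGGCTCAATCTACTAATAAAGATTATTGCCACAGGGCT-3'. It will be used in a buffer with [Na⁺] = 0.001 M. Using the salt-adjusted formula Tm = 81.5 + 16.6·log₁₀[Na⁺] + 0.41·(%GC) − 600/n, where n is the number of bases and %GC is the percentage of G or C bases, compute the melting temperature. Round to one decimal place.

Length n = 41. Scanning the sequence gives T=11, A=14, G=7, C=9.
G+C = 16, so %GC = 16/41 × 100 = 39.024%
Salt term: 16.6 × (-3) = -49.8
GC term: 0.41 × 39.024 = 16; length term: −600/41 = −14.634
Tm = 81.5 + (-49.8) + 16 − 14.634 = 33.066 → 33.1°C

33.1°C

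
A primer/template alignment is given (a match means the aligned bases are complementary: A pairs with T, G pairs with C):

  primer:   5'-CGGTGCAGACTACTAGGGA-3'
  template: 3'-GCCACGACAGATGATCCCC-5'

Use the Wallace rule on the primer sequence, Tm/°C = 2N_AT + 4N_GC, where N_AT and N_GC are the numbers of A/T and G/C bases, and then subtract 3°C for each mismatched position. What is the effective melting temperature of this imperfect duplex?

Primer base counts: A=5, T=3, G=7, C=4 → A+T=8, G+C=11
Perfect-match Tm = 2(8) + 4(11) = 16 + 44 = 60°C
Mismatches (positions where the bases are not complementary): 3 (at positions 7, 9, 19)
Effective Tm = 60 − 3×3 = 60 − 9 = 51°C

51°C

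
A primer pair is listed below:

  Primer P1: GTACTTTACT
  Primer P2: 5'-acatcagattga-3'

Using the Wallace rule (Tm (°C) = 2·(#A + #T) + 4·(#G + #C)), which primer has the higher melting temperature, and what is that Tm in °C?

Primer P1: A+T=7, G+C=3 → Tm = 2(7)+4(3) = 26°C
Primer P2: A+T=8, G+C=4 → Tm = 2(8)+4(4) = 32°C
26°C vs 32°C → primer P2 is higher.

Primer P2, 32°C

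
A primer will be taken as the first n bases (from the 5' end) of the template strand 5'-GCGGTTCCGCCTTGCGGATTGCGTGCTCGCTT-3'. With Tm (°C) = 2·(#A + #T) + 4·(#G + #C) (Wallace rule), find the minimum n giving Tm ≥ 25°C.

n = 8

First 7 bases: GCGGTTC → Tm = 24°C (< 25°C)
First 8 bases: GCGGTTCC → Tm = 28°C (≥ 25°C)
Since every base adds ≥2°C, Tm only increases with n, so the threshold is first crossed at n = 8.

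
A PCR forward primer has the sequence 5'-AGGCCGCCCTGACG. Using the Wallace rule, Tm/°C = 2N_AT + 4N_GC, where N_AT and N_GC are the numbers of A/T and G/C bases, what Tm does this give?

50°C

G=5, T=1, A=2, C=6
So N_AT = 3 and N_GC = 11.
Tm = 2×3 + 4×11 = 50°C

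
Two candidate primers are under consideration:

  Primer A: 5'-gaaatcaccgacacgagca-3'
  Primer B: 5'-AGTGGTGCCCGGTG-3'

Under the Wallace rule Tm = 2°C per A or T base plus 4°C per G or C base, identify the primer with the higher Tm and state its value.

Primer A: A+T=9, G+C=10 → Tm = 2(9)+4(10) = 58°C
Primer B: A+T=4, G+C=10 → Tm = 2(4)+4(10) = 48°C
58°C vs 48°C → primer A is higher.

Primer A, 58°C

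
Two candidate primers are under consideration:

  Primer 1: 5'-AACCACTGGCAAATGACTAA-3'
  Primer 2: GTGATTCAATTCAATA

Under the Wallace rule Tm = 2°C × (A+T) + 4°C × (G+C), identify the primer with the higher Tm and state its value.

Primer 1, 56°C

Primer 1: A+T=12, G+C=8 → Tm = 2(12)+4(8) = 56°C
Primer 2: A+T=12, G+C=4 → Tm = 2(12)+4(4) = 40°C
56°C vs 40°C → primer 1 is higher.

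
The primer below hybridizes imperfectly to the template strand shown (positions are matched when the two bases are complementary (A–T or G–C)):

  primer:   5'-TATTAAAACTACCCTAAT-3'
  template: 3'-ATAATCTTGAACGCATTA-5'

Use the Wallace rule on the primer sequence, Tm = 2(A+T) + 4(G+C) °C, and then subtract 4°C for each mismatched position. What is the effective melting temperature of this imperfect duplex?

Primer base counts: A=8, T=6, G=0, C=4 → A+T=14, G+C=4
Perfect-match Tm = 2(14) + 4(4) = 28 + 16 = 44°C
Mismatches (positions where the bases are not complementary): 4 (at positions 6, 11, 12, 14)
Effective Tm = 44 − 4×4 = 44 − 16 = 28°C

28°C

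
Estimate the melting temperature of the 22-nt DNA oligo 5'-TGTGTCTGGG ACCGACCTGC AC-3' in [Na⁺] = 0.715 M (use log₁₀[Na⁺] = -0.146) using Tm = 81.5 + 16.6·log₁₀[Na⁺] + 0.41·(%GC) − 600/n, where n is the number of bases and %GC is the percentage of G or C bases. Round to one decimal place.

77.9°C

Length n = 22. Base counts: C=7, G=7, A=3, T=5
G+C = 14, so %GC = 14/22 × 100 = 63.636%
Salt term: 16.6 × (-0.146) = -2.424
GC term: 0.41 × 63.636 = 26.091; length term: −600/22 = −27.273
Tm = 81.5 + (-2.424) + 26.091 − 27.273 = 77.894 → 77.9°C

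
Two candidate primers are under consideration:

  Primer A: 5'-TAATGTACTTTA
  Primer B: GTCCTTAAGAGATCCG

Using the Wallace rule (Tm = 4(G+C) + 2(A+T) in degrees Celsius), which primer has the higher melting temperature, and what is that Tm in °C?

Primer A: A+T=10, G+C=2 → Tm = 2(10)+4(2) = 28°C
Primer B: A+T=8, G+C=8 → Tm = 2(8)+4(8) = 48°C
28°C vs 48°C → primer B is higher.

Primer B, 48°C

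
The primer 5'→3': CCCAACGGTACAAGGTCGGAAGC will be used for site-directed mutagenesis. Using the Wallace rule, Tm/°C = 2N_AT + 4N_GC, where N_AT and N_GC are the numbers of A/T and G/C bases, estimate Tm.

74°C

Scanning the sequence gives G=7, C=7, A=7, T=2.
AT pairs contribute 9, GC pairs contribute 14.
Tm = 2×9 + 4×14 = 74°C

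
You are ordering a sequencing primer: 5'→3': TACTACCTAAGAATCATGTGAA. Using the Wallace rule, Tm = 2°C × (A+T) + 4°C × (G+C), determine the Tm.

Base counts: G=3, T=6, A=9, C=4
AT pairs contribute 15, GC pairs contribute 7.
Tm = 2×15 + 4×7 = 58°C

58°C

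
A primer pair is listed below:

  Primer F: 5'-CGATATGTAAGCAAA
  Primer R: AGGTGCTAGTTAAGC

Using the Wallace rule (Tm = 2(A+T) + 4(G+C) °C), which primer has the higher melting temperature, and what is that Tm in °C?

Primer R, 44°C

Primer F: A+T=10, G+C=5 → Tm = 2(10)+4(5) = 40°C
Primer R: A+T=8, G+C=7 → Tm = 2(8)+4(7) = 44°C
40°C vs 44°C → primer R is higher.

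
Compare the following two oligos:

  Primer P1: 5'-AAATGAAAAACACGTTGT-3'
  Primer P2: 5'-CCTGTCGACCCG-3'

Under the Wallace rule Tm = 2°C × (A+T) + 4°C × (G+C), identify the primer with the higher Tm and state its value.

Primer P1: A+T=13, G+C=5 → Tm = 2(13)+4(5) = 46°C
Primer P2: A+T=3, G+C=9 → Tm = 2(3)+4(9) = 42°C
46°C vs 42°C → primer P1 is higher.

Primer P1, 46°C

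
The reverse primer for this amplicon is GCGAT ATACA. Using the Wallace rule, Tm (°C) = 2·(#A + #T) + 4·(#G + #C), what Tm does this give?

C=2, A=4, T=2, G=2
AT pairs contribute 6, GC pairs contribute 4.
Tm = 2×6 + 4×4 = 28°C

28°C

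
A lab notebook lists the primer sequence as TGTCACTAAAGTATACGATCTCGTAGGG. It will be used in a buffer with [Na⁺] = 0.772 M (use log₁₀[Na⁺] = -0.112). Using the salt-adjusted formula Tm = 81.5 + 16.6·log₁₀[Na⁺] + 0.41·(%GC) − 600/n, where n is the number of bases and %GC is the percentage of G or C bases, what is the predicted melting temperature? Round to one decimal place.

Length n = 28. G=7, C=5, A=8, T=8
G+C = 12, so %GC = 12/28 × 100 = 42.857%
Salt term: 16.6 × (-0.112) = -1.859
GC term: 0.41 × 42.857 = 17.571; length term: −600/28 = −21.429
Tm = 81.5 + (-1.859) + 17.571 − 21.429 = 75.783 → 75.8°C

75.8°C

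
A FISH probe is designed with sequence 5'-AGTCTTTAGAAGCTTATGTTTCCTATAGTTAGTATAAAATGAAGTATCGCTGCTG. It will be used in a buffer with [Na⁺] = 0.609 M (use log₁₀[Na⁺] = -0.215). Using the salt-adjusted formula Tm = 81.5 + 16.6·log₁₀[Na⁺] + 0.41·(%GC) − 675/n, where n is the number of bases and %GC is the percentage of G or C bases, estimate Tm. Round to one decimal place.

79.1°C

Length n = 55. Base counts: C=7, G=11, A=16, T=21
G+C = 18, so %GC = 18/55 × 100 = 32.727%
Salt term: 16.6 × (-0.215) = -3.569
GC term: 0.41 × 32.727 = 13.418; length term: −675/55 = −12.273
Tm = 81.5 + (-3.569) + 13.418 − 12.273 = 79.076 → 79.1°C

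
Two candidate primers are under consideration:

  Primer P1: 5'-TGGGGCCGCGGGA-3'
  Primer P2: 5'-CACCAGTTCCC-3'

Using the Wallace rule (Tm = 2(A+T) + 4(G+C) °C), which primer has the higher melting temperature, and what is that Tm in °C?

Primer P1, 48°C

Primer P1: A+T=2, G+C=11 → Tm = 2(2)+4(11) = 48°C
Primer P2: A+T=4, G+C=7 → Tm = 2(4)+4(7) = 36°C
48°C vs 36°C → primer P1 is higher.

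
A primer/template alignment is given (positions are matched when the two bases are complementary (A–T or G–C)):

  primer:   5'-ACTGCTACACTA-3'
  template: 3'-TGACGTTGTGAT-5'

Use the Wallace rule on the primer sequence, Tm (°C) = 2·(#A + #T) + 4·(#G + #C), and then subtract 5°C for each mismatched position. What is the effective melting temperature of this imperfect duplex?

Primer base counts: A=4, T=3, G=1, C=4 → A+T=7, G+C=5
Perfect-match Tm = 2(7) + 4(5) = 14 + 20 = 34°C
Mismatches (positions where the bases are not complementary): 1 (at position 6)
Effective Tm = 34 − 1×5 = 34 − 5 = 29°C

29°C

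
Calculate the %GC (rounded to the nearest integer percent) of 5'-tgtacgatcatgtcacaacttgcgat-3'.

Counting bases: C=6, A=7, G=5, T=8
G+C = 5 + 6 = 11 out of 26 bases
%GC = 11/26 × 100 = 42.31% ≈ 42%

42%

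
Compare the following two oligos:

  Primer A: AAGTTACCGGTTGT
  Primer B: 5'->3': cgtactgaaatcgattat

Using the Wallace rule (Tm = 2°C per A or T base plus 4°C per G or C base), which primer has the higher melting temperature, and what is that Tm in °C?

Primer B, 48°C

Primer A: A+T=8, G+C=6 → Tm = 2(8)+4(6) = 40°C
Primer B: A+T=12, G+C=6 → Tm = 2(12)+4(6) = 48°C
40°C vs 48°C → primer B is higher.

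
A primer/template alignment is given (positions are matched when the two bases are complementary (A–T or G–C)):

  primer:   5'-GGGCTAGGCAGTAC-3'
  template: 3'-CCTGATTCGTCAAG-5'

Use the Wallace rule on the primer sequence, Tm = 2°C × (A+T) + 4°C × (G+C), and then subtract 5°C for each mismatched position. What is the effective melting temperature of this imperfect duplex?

31°C

Primer base counts: A=3, T=2, G=6, C=3 → A+T=5, G+C=9
Perfect-match Tm = 2(5) + 4(9) = 10 + 36 = 46°C
Mismatches (positions where the bases are not complementary): 3 (at positions 3, 7, 13)
Effective Tm = 46 − 3×5 = 46 − 15 = 31°C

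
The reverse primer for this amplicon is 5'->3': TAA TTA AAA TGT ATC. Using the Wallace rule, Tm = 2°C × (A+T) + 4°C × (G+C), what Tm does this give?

34°C

A=7, C=1, G=1, T=6
AT pairs contribute 13, GC pairs contribute 2.
Tm = 2×13 + 4×2 = 34°C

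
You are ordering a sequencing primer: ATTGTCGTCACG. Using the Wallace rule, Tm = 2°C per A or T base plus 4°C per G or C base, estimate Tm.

Counting bases: T=4, A=2, G=3, C=3
So N_AT = 6 and N_GC = 6.
Tm = 2(6) + 4(6) = 12 + 24 = 36°C

36°C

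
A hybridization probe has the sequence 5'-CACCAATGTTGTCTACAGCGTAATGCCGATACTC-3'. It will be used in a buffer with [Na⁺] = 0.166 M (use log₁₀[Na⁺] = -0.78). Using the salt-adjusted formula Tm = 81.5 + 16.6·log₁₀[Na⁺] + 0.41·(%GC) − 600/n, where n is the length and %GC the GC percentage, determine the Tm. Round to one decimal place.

70.2°C

Length n = 34. Counting bases: C=10, A=9, T=9, G=6
G+C = 16, so %GC = 16/34 × 100 = 47.059%
Salt term: 16.6 × (-0.78) = -12.948
GC term: 0.41 × 47.059 = 19.294; length term: −600/34 = −17.647
Tm = 81.5 + (-12.948) + 19.294 − 17.647 = 70.199 → 70.2°C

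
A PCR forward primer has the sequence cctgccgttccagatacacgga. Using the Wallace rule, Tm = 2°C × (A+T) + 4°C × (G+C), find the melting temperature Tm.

Scanning the sequence gives C=8, G=5, A=5, T=4.
So N_AT = 9 and N_GC = 13.
Tm = 2×9 + 4×13 = 70°C

70°C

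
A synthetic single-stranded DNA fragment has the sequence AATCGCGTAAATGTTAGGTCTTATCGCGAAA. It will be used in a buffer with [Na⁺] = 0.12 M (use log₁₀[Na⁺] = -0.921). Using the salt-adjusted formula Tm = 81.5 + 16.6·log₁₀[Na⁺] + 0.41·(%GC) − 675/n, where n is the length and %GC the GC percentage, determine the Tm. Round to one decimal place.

60.3°C

Length n = 31. Base counts: C=5, A=10, T=9, G=7
G+C = 12, so %GC = 12/31 × 100 = 38.71%
Salt term: 16.6 × (-0.921) = -15.289
GC term: 0.41 × 38.71 = 15.871; length term: −675/31 = −21.774
Tm = 81.5 + (-15.289) + 15.871 − 21.774 = 60.308 → 60.3°C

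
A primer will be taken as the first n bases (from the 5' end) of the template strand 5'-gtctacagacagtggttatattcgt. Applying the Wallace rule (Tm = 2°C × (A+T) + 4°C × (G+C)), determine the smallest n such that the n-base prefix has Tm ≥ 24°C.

n = 8

First 7 bases: GTCTACA → Tm = 20°C (< 24°C)
First 8 bases: GTCTACAG → Tm = 24°C (≥ 24°C)
Since every base adds ≥2°C, Tm only increases with n, so the threshold is first crossed at n = 8.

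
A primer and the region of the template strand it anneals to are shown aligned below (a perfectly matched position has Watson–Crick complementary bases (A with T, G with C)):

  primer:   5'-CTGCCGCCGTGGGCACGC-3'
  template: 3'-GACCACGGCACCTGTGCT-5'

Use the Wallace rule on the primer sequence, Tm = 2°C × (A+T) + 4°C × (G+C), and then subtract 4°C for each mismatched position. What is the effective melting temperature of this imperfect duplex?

Primer base counts: A=1, T=2, G=7, C=8 → A+T=3, G+C=15
Perfect-match Tm = 2(3) + 4(15) = 6 + 60 = 66°C
Mismatches (positions where the bases are not complementary): 4 (at positions 4, 5, 13, 18)
Effective Tm = 66 − 4×4 = 66 − 16 = 50°C

50°C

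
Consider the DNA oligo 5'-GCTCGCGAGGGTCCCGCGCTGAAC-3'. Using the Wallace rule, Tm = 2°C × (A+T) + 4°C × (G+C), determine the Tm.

Counting bases: G=9, C=9, A=3, T=3
A+T = 6, G+C = 18
Tm = 4·18 + 2·6 = 72 + 12 = 84°C

84°C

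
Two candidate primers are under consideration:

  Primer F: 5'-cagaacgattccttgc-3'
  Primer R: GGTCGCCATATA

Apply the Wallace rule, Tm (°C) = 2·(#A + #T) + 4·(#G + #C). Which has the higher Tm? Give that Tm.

Primer F: A+T=8, G+C=8 → Tm = 2(8)+4(8) = 48°C
Primer R: A+T=6, G+C=6 → Tm = 2(6)+4(6) = 36°C
48°C vs 36°C → primer F is higher.

Primer F, 48°C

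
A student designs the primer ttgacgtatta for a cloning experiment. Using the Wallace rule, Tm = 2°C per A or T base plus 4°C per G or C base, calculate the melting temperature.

Scanning the sequence gives T=5, G=2, A=3, C=1.
So N_AT = 8 and N_GC = 3.
Tm = 4·3 + 2·8 = 12 + 16 = 28°C

28°C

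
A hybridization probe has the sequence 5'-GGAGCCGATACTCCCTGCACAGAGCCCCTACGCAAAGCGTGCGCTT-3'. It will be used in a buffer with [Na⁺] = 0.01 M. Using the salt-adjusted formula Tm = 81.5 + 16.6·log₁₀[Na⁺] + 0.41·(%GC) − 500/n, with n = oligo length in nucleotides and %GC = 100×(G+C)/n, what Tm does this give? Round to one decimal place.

63.3°C

Length n = 46. Counting bases: G=12, A=10, C=17, T=7
G+C = 29, so %GC = 29/46 × 100 = 63.043%
Salt term: 16.6 × (-2) = -33.2
GC term: 0.41 × 63.043 = 25.848; length term: −500/46 = −10.87
Tm = 81.5 + (-33.2) + 25.848 − 10.87 = 63.278 → 63.3°C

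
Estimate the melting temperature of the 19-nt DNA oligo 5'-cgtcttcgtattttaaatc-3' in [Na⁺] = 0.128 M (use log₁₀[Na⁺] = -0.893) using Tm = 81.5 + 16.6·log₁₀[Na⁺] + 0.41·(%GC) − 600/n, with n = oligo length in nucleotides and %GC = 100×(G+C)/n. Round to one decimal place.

48.0°C

Length n = 19. Base counts: C=4, G=2, A=4, T=9
G+C = 6, so %GC = 6/19 × 100 = 31.579%
Salt term: 16.6 × (-0.893) = -14.824
GC term: 0.41 × 31.579 = 12.947; length term: −600/19 = −31.579
Tm = 81.5 + (-14.824) + 12.947 − 31.579 = 48.044 → 48.0°C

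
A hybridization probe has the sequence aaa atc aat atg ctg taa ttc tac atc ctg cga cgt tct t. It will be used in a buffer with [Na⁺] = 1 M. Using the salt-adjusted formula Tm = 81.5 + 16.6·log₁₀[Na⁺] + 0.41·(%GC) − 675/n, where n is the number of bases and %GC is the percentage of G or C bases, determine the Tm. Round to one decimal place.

Length n = 40. Scanning the sequence gives C=9, G=5, A=12, T=14.
G+C = 14, so %GC = 14/40 × 100 = 35%
Salt term: 16.6 × (0) = 0
GC term: 0.41 × 35 = 14.35; length term: −675/40 = −16.875
Tm = 81.5 + (0) + 14.35 − 16.875 = 78.975 → 79.0°C

79.0°C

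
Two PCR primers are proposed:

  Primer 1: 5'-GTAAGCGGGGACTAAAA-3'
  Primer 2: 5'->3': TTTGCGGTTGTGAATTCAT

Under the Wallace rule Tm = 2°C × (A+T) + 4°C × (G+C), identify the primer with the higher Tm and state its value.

Primer 1: A+T=9, G+C=8 → Tm = 2(9)+4(8) = 50°C
Primer 2: A+T=12, G+C=7 → Tm = 2(12)+4(7) = 52°C
50°C vs 52°C → primer 2 is higher.

Primer 2, 52°C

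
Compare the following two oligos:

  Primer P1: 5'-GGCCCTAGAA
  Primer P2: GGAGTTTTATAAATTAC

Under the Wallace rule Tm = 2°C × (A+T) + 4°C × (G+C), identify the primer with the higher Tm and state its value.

Primer P1: A+T=4, G+C=6 → Tm = 2(4)+4(6) = 32°C
Primer P2: A+T=13, G+C=4 → Tm = 2(13)+4(4) = 42°C
32°C vs 42°C → primer P2 is higher.

Primer P2, 42°C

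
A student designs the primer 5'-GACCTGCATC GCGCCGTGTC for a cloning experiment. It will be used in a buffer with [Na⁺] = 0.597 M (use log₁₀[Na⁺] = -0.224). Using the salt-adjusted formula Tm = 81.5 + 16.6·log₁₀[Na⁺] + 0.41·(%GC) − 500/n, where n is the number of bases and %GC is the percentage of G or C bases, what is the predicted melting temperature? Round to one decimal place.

81.5°C

Length n = 20. Counting bases: T=4, A=2, G=6, C=8
G+C = 14, so %GC = 14/20 × 100 = 70%
Salt term: 16.6 × (-0.224) = -3.718
GC term: 0.41 × 70 = 28.7; length term: −500/20 = −25
Tm = 81.5 + (-3.718) + 28.7 − 25 = 81.482 → 81.5°C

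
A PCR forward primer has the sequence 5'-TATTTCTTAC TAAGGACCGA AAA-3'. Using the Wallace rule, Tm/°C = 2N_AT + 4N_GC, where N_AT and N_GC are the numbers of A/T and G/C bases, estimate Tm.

A=9, G=3, C=4, T=7
So N_AT = 16 and N_GC = 7.
Tm = 2(16) + 4(7) = 32 + 28 = 60°C

60°C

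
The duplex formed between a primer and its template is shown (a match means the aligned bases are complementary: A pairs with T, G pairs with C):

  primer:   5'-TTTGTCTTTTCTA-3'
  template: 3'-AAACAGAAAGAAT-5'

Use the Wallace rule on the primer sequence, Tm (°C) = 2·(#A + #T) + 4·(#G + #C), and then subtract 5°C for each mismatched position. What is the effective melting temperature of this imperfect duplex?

22°C

Primer base counts: A=1, T=9, G=1, C=2 → A+T=10, G+C=3
Perfect-match Tm = 2(10) + 4(3) = 20 + 12 = 32°C
Mismatches (positions where the bases are not complementary): 2 (at positions 10, 11)
Effective Tm = 32 − 2×5 = 32 − 10 = 22°C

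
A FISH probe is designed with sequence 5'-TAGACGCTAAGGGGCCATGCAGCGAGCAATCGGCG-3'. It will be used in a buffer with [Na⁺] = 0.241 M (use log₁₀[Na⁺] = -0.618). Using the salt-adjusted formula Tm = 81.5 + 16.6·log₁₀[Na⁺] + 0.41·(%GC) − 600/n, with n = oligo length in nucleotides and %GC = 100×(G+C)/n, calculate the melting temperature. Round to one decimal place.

79.9°C

Length n = 35. G=13, C=9, A=9, T=4
G+C = 22, so %GC = 22/35 × 100 = 62.857%
Salt term: 16.6 × (-0.618) = -10.259
GC term: 0.41 × 62.857 = 25.771; length term: −600/35 = −17.143
Tm = 81.5 + (-10.259) + 25.771 − 17.143 = 79.869 → 79.9°C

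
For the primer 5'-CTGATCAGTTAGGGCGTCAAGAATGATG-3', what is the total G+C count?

Counting bases: C=4, G=9, A=8, T=7
G+C = 9 + 4 = 13

13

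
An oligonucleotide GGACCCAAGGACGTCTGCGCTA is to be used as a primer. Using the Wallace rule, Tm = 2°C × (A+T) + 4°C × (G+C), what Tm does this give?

Base counts: C=7, A=5, G=7, T=3
AT pairs contribute 8, GC pairs contribute 14.
Tm = 4·14 + 2·8 = 56 + 16 = 72°C

72°C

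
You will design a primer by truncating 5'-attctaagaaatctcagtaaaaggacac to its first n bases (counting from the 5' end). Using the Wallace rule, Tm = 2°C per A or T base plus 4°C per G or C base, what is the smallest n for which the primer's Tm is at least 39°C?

n = 16

First 15 bases: ATTCTAAGAAATCTC → Tm = 38°C (< 39°C)
First 16 bases: ATTCTAAGAAATCTCA → Tm = 40°C (≥ 39°C)
Each additional base adds 2°C (A/T) or 4°C (G/C), so Tm is non-decreasing in n; n = 16 is the first length to reach 39°C.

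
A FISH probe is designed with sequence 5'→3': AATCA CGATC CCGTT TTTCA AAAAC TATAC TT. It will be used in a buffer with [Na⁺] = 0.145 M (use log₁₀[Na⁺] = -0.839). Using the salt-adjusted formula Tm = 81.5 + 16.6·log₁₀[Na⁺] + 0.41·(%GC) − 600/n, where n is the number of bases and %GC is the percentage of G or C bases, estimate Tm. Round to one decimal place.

61.6°C

Length n = 32. Scanning the sequence gives G=2, T=11, A=11, C=8.
G+C = 10, so %GC = 10/32 × 100 = 31.25%
Salt term: 16.6 × (-0.839) = -13.927
GC term: 0.41 × 31.25 = 12.812; length term: −600/32 = −18.75
Tm = 81.5 + (-13.927) + 12.812 − 18.75 = 61.635 → 61.6°C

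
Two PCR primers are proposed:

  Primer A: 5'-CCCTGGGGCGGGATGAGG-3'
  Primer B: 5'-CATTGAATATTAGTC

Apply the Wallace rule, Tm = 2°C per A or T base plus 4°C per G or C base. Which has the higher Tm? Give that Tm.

Primer A: A+T=4, G+C=14 → Tm = 2(4)+4(14) = 64°C
Primer B: A+T=11, G+C=4 → Tm = 2(11)+4(4) = 38°C
64°C vs 38°C → primer A is higher.

Primer A, 64°C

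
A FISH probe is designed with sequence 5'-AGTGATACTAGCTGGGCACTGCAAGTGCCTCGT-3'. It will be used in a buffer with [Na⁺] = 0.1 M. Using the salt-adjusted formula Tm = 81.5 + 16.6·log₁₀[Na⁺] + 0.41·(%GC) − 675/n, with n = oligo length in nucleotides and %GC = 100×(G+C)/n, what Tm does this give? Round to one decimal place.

66.8°C

Length n = 33. Base counts: C=8, G=10, T=8, A=7
G+C = 18, so %GC = 18/33 × 100 = 54.545%
Salt term: 16.6 × (-1) = -16.6
GC term: 0.41 × 54.545 = 22.363; length term: −675/33 = −20.455
Tm = 81.5 + (-16.6) + 22.363 − 20.455 = 66.808 → 66.8°C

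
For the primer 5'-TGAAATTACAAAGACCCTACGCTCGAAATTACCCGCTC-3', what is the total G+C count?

Base counts: T=8, G=5, C=12, A=13
Total G or C: 5 + 12 = 17

17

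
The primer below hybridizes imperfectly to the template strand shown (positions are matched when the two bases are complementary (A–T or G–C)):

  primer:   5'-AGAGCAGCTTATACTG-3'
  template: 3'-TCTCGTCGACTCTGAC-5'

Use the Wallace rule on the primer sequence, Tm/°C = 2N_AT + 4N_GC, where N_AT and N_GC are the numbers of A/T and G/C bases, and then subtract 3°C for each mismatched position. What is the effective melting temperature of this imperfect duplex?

Primer base counts: A=5, T=4, G=4, C=3 → A+T=9, G+C=7
Perfect-match Tm = 2(9) + 4(7) = 18 + 28 = 46°C
Mismatches (positions where the bases are not complementary): 2 (at positions 10, 12)
Effective Tm = 46 − 2×3 = 46 − 6 = 40°C

40°C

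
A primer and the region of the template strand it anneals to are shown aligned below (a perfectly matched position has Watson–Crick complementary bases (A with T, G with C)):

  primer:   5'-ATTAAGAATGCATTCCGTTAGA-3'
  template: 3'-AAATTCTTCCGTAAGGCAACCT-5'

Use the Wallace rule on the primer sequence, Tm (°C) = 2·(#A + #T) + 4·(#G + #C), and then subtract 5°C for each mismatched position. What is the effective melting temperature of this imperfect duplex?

Primer base counts: A=8, T=7, G=4, C=3 → A+T=15, G+C=7
Perfect-match Tm = 2(15) + 4(7) = 30 + 28 = 58°C
Mismatches (positions where the bases are not complementary): 3 (at positions 1, 9, 20)
Effective Tm = 58 − 3×5 = 58 − 15 = 43°C

43°C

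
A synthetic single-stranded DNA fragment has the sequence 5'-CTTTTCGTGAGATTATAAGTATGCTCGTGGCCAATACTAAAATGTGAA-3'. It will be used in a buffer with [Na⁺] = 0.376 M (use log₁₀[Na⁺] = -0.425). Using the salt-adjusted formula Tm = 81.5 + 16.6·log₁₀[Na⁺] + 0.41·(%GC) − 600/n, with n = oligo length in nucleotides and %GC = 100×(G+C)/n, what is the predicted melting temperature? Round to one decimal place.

76.5°C

Length n = 48. Scanning the sequence gives A=15, C=7, G=10, T=16.
G+C = 17, so %GC = 17/48 × 100 = 35.417%
Salt term: 16.6 × (-0.425) = -7.055
GC term: 0.41 × 35.417 = 14.521; length term: −600/48 = −12.5
Tm = 81.5 + (-7.055) + 14.521 − 12.5 = 76.466 → 76.5°C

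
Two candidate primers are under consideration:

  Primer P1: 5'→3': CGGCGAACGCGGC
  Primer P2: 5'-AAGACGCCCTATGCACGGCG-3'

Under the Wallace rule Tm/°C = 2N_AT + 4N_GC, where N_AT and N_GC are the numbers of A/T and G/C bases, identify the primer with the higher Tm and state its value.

Primer P1: A+T=2, G+C=11 → Tm = 2(2)+4(11) = 48°C
Primer P2: A+T=7, G+C=13 → Tm = 2(7)+4(13) = 66°C
48°C vs 66°C → primer P2 is higher.

Primer P2, 66°C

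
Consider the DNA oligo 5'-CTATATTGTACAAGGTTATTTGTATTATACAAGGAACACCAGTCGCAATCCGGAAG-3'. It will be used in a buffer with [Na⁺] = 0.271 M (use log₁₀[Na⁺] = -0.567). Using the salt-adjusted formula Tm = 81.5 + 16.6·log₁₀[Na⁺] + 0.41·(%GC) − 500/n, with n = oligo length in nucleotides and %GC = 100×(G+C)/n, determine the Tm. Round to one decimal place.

Length n = 56. Counting bases: G=11, C=10, T=16, A=19
G+C = 21, so %GC = 21/56 × 100 = 37.5%
Salt term: 16.6 × (-0.567) = -9.412
GC term: 0.41 × 37.5 = 15.375; length term: −500/56 = −8.929
Tm = 81.5 + (-9.412) + 15.375 − 8.929 = 78.534 → 78.5°C

78.5°C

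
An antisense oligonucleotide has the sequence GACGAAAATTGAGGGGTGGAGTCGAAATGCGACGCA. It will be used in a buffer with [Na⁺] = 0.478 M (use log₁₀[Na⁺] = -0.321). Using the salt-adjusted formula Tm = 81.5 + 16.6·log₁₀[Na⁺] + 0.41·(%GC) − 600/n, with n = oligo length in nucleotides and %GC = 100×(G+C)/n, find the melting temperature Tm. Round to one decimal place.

81.1°C

Length n = 36. Counting bases: C=5, G=14, A=12, T=5
G+C = 19, so %GC = 19/36 × 100 = 52.778%
Salt term: 16.6 × (-0.321) = -5.329
GC term: 0.41 × 52.778 = 21.639; length term: −600/36 = −16.667
Tm = 81.5 + (-5.329) + 21.639 − 16.667 = 81.143 → 81.1°C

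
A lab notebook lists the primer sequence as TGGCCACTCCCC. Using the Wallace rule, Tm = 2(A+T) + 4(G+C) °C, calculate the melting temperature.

42°C

Counting bases: C=7, T=2, G=2, A=1
AT pairs contribute 3, GC pairs contribute 9.
Tm = 2(3) + 4(9) = 6 + 36 = 42°C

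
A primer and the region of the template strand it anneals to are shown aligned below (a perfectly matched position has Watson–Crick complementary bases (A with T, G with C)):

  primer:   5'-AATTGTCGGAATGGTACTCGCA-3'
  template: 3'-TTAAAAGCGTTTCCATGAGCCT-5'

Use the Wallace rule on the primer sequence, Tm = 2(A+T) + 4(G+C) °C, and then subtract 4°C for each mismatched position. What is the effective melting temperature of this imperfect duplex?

48°C

Primer base counts: A=6, T=6, G=6, C=4 → A+T=12, G+C=10
Perfect-match Tm = 2(12) + 4(10) = 24 + 40 = 64°C
Mismatches (positions where the bases are not complementary): 4 (at positions 5, 9, 12, 21)
Effective Tm = 64 − 4×4 = 64 − 16 = 48°C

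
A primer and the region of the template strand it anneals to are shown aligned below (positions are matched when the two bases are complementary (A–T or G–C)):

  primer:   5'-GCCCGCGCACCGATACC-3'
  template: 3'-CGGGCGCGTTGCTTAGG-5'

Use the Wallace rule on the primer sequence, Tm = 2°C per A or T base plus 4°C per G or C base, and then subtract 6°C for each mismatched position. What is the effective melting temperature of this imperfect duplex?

42°C

Primer base counts: A=3, T=1, G=4, C=9 → A+T=4, G+C=13
Perfect-match Tm = 2(4) + 4(13) = 8 + 52 = 60°C
Mismatches (positions where the bases are not complementary): 3 (at positions 10, 14, 15)
Effective Tm = 60 − 3×6 = 60 − 18 = 42°C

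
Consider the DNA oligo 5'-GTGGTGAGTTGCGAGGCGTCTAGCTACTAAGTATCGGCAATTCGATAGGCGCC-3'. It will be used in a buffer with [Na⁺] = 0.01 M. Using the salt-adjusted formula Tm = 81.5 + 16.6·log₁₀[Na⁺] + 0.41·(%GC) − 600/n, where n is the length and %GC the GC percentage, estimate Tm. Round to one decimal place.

Length n = 53. T=13, G=18, C=11, A=11
G+C = 29, so %GC = 29/53 × 100 = 54.717%
Salt term: 16.6 × (-2) = -33.2
GC term: 0.41 × 54.717 = 22.434; length term: −600/53 = −11.321
Tm = 81.5 + (-33.2) + 22.434 − 11.321 = 59.413 → 59.4°C

59.4°C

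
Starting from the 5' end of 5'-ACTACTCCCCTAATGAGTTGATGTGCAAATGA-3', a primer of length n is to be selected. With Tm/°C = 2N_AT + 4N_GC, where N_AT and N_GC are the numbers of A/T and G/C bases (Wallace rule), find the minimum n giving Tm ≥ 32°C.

n = 10

First 9 bases: ACTACTCCC → Tm = 28°C (< 32°C)
First 10 bases: ACTACTCCCC → Tm = 32°C (≥ 32°C)
Each additional base adds 2°C (A/T) or 4°C (G/C), so Tm is non-decreasing in n; n = 10 is the first length to reach 32°C.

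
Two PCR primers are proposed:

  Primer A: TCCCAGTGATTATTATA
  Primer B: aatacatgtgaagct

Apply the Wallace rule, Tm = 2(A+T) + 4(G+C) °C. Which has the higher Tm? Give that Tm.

Primer A: A+T=12, G+C=5 → Tm = 2(12)+4(5) = 44°C
Primer B: A+T=10, G+C=5 → Tm = 2(10)+4(5) = 40°C
44°C vs 40°C → primer A is higher.

Primer A, 44°C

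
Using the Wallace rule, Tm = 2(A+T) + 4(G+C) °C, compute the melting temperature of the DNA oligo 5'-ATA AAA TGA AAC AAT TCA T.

Counting bases: T=5, A=11, G=1, C=2
So N_AT = 16 and N_GC = 3.
Tm = 4·3 + 2·16 = 12 + 32 = 44°C

44°C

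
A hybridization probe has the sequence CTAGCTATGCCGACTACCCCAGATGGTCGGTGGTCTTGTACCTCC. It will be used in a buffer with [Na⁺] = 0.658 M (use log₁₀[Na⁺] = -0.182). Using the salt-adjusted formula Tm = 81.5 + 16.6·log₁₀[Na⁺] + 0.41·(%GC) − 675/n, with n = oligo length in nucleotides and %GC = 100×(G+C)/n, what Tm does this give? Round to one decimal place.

Length n = 45. Scanning the sequence gives T=12, A=7, G=11, C=15.
G+C = 26, so %GC = 26/45 × 100 = 57.778%
Salt term: 16.6 × (-0.182) = -3.021
GC term: 0.41 × 57.778 = 23.689; length term: −675/45 = −15
Tm = 81.5 + (-3.021) + 23.689 − 15 = 87.168 → 87.2°C

87.2°C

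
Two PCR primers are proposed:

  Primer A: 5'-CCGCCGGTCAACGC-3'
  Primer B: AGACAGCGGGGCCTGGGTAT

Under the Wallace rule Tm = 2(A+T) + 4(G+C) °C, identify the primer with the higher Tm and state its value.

Primer A: A+T=3, G+C=11 → Tm = 2(3)+4(11) = 50°C
Primer B: A+T=7, G+C=13 → Tm = 2(7)+4(13) = 66°C
50°C vs 66°C → primer B is higher.

Primer B, 66°C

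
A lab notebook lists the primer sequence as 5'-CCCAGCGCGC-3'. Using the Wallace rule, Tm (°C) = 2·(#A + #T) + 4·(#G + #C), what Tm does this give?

Scanning the sequence gives C=6, A=1, G=3, T=0.
AT pairs contribute 1, GC pairs contribute 9.
Tm = 4·9 + 2·1 = 36 + 2 = 38°C

38°C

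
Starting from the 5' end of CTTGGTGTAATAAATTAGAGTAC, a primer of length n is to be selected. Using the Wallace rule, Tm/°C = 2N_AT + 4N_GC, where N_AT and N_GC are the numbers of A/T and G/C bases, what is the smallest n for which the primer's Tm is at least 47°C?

First 18 bases: CTTGGTGTAATAAATTAG → Tm = 46°C (< 47°C)
First 19 bases: CTTGGTGTAATAAATTAGA → Tm = 48°C (≥ 47°C)
Each additional base adds 2°C (A/T) or 4°C (G/C), so Tm is non-decreasing in n; n = 19 is the first length to reach 47°C.

n = 19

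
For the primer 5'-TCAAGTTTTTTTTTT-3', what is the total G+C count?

Base counts: G=1, C=1, A=2, T=11
Total G or C: 1 + 1 = 2

2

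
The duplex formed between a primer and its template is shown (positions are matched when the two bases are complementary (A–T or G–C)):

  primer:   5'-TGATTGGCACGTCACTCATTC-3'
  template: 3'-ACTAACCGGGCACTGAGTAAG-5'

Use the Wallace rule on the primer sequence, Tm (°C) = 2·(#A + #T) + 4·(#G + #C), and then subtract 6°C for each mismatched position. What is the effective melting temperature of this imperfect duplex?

50°C

Primer base counts: A=4, T=7, G=4, C=6 → A+T=11, G+C=10
Perfect-match Tm = 2(11) + 4(10) = 22 + 40 = 62°C
Mismatches (positions where the bases are not complementary): 2 (at positions 9, 13)
Effective Tm = 62 − 2×6 = 62 − 12 = 50°C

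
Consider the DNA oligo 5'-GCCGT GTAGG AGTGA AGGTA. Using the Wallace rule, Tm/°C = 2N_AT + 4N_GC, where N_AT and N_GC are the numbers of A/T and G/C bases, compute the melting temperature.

62°C

Base counts: A=5, C=2, T=4, G=9
A+T = 9, G+C = 11
Tm = 2×9 + 4×11 = 62°C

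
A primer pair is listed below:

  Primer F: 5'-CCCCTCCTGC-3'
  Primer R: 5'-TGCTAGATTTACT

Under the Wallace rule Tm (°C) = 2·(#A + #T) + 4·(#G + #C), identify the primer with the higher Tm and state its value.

Primer F, 36°C

Primer F: A+T=2, G+C=8 → Tm = 2(2)+4(8) = 36°C
Primer R: A+T=9, G+C=4 → Tm = 2(9)+4(4) = 34°C
36°C vs 34°C → primer F is higher.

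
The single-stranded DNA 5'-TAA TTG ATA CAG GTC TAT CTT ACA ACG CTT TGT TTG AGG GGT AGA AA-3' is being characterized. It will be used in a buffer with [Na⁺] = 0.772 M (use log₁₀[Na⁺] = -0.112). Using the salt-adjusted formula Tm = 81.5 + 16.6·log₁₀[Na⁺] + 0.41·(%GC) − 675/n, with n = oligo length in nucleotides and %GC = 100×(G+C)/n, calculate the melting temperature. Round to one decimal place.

80.1°C

Length n = 47. Scanning the sequence gives A=14, T=16, C=6, G=11.
G+C = 17, so %GC = 17/47 × 100 = 36.17%
Salt term: 16.6 × (-0.112) = -1.859
GC term: 0.41 × 36.17 = 14.83; length term: −675/47 = −14.362
Tm = 81.5 + (-1.859) + 14.83 − 14.362 = 80.109 → 80.1°C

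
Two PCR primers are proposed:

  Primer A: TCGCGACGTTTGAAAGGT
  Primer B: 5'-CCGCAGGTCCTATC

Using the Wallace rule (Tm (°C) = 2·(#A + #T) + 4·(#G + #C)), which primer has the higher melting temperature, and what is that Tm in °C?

Primer A: A+T=9, G+C=9 → Tm = 2(9)+4(9) = 54°C
Primer B: A+T=5, G+C=9 → Tm = 2(5)+4(9) = 46°C
54°C vs 46°C → primer A is higher.

Primer A, 54°C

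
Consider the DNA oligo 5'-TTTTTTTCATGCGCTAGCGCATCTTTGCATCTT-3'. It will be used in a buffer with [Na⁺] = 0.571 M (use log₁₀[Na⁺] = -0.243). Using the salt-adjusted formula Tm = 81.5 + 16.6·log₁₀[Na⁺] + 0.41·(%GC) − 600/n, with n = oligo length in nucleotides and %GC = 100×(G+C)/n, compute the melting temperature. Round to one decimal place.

75.4°C

Length n = 33. Scanning the sequence gives T=16, A=4, G=5, C=8.
G+C = 13, so %GC = 13/33 × 100 = 39.394%
Salt term: 16.6 × (-0.243) = -4.034
GC term: 0.41 × 39.394 = 16.152; length term: −600/33 = −18.182
Tm = 81.5 + (-4.034) + 16.152 − 18.182 = 75.436 → 75.4°C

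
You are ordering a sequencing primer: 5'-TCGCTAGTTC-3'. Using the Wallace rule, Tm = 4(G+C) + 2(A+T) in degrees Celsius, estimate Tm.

30°C

Counting bases: T=4, A=1, G=2, C=3
A+T = 5, G+C = 5
Tm = 2×5 + 4×5 = 30°C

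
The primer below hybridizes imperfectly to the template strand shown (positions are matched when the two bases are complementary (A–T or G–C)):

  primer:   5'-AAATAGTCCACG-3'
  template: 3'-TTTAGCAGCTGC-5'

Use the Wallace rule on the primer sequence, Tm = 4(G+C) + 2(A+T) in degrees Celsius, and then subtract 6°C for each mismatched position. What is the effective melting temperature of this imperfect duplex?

22°C

Primer base counts: A=5, T=2, G=2, C=3 → A+T=7, G+C=5
Perfect-match Tm = 2(7) + 4(5) = 14 + 20 = 34°C
Mismatches (positions where the bases are not complementary): 2 (at positions 5, 9)
Effective Tm = 34 − 2×6 = 34 − 12 = 22°C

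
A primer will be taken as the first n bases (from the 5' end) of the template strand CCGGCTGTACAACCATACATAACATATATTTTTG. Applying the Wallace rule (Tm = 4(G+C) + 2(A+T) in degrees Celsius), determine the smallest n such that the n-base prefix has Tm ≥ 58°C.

First 18 bases: CCGGCTGTACAACCATAC → Tm = 56°C (< 58°C)
First 19 bases: CCGGCTGTACAACCATACA → Tm = 58°C (≥ 58°C)
Since every base adds ≥2°C, Tm only increases with n, so the threshold is first crossed at n = 19.

n = 19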